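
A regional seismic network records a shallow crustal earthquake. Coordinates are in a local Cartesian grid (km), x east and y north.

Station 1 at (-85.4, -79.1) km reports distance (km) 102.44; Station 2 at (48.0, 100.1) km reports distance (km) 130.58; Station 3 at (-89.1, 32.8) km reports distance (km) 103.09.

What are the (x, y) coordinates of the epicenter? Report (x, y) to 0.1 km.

Circle about each station: (x + 85.4)² + (y + 79.1)² = 102.44²; (x − 48.0)² + (y − 100.1)² = 130.58²; (x + 89.1)² + (y − 32.8)² = 103.09².
Subtracting the Station 1 equation from the Station 2 and Station 3 equations removes the quadratic terms:
266.8 x + 358.4 y = -7783.14
-7.4 x + 223.8 y = -4668.91
Solving the 2×2 system: x ≈ -1.1, y ≈ -20.9 km.
Check against Station 1 (with the unrounded x, y): √((x + 85.4)²+(y + 79.1)²) = 102.44 ≈ 102.44 km. ✓

(-1.1, -20.9)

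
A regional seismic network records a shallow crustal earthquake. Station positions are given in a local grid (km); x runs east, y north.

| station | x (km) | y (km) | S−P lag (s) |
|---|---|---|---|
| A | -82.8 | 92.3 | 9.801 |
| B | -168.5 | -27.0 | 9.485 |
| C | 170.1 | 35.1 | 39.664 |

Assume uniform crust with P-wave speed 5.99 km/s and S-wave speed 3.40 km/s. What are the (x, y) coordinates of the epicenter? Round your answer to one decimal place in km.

Distance from S−P lag: d = Δt · v_P v_S / (v_P − v_S) = Δt · (5.99·3.40)/(5.99−3.40) ≈ 7.8633·Δt.
So d_A = 77.07, d_B = 74.58, d_C = 311.89 km.
Circle about each station: (x + 82.8)² + (y − 92.3)² = 77.07²; (x + 168.5)² + (y + 27.0)² = 74.58²; (x − 170.1)² + (y − 35.1)² = 311.89².
Subtracting pairs of circle equations eliminates x²+y² and gives linear equations (the radical axes):
-171.4 x − 238.6 y = 14123.73
505.8 x − 114.4 y = -76544.70
Solving the 2×2 system: x ≈ -141.7, y ≈ 42.6 km.

-141.7 km east, 42.6 km north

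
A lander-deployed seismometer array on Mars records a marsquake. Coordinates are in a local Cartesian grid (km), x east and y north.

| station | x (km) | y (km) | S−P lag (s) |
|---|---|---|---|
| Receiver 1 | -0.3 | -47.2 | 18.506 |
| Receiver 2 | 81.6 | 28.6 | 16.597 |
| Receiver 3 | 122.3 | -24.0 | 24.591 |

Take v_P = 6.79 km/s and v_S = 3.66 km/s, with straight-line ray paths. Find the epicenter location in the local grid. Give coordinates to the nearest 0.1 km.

x ≈ -31.4 km, y ≈ 96.4 km

Distance from S−P lag: d = Δt · v_P v_S / (v_P − v_S) = Δt · (6.79·3.66)/(6.79−3.66) ≈ 7.9397·Δt.
So d_Receiver 1 = 146.93, d_Receiver 2 = 131.78, d_Receiver 3 = 195.25 km.
Circle about each station: (x + 0.3)² + (y + 47.2)² = 146.93²; (x − 81.6)² + (y − 28.6)² = 131.78²; (x − 122.3)² + (y + 24.0)² = 195.25².
Subtracting the Receiver 1 equation from the Receiver 2 and Receiver 3 equations removes the quadratic terms:
163.8 x + 151.6 y = 9471.05
245.2 x + 46.4 y = -3228.78
Solving the 2×2 system: x ≈ -31.4, y ≈ 96.4 km.
Check against Receiver 1 (with the unrounded x, y): √((x + 0.3)²+(y + 47.2)²) = 146.95 ≈ 146.93 km. ✓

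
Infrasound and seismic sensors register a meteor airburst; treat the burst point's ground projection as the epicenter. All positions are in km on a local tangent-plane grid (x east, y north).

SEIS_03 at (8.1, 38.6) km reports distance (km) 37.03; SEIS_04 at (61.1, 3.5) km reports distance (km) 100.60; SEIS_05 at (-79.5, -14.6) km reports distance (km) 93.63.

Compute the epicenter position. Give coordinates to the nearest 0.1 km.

(-22.4, 59.6)

Circle about each station: (x − 8.1)² + (y − 38.6)² = 37.03²; (x − 61.1)² + (y − 3.5)² = 100.60²; (x + 79.5)² + (y + 14.6)² = 93.63².
Subtracting the SEIS_03 equation from the SEIS_04 and SEIS_05 equations removes the quadratic terms:
106.0 x − 70.2 y = -6559.25
-175.2 x − 106.4 y = -2417.52
Solving the 2×2 system: x ≈ -22.4, y ≈ 59.6 km.
Check against SEIS_03 (with the unrounded x, y): √((x − 8.1)²+(y − 38.6)²) = 37.04 ≈ 37.03 km. ✓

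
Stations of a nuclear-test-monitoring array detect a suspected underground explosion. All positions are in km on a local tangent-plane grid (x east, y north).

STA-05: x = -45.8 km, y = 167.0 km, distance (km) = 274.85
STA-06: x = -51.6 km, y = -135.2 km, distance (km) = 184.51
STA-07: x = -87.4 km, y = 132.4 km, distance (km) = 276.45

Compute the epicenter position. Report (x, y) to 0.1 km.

Circle about each station: (x + 45.8)² + (y − 167.0)² = 274.85²; (x + 51.6)² + (y + 135.2)² = 184.51²; (x + 87.4)² + (y − 132.4)² = 276.45².
Subtracting pairs of circle equations eliminates x²+y² and gives linear equations (the radical axes):
-11.6 x − 604.4 y = 32453.54
-83.2 x − 69.2 y = -5700.20
Solving the 2×2 system: x ≈ 115.0, y ≈ -55.9 km.

115.0 km east, -55.9 km north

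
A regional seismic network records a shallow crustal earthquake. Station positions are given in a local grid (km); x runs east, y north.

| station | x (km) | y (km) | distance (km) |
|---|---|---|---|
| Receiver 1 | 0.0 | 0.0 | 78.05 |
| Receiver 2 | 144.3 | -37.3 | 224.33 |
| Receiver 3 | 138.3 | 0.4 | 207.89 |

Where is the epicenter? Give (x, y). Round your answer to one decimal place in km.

Circle about each station: x² + y² = 78.05²; (x − 144.3)² + (y + 37.3)² = 224.33²; (x − 138.3)² + (y − 0.4)² = 207.89².
Subtracting the Receiver 1 equation from the Receiver 2 and Receiver 3 equations removes the quadratic terms:
288.6 x − 74.6 y = -22018.37
276.6 x + 0.8 y = -17999.40
Solving the 2×2 system: x ≈ -65.2, y ≈ 42.9 km.
Check against Receiver 1 (with the unrounded x, y): √(x²+y²) = 78.06 ≈ 78.05 km. ✓

(-65.2, 42.9)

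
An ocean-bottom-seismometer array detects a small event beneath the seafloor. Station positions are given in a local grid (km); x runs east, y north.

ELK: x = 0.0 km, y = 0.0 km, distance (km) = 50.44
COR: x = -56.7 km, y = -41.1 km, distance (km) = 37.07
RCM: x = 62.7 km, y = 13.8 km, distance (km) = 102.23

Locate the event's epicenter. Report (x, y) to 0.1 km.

-20.0 km east, -46.3 km north

Circle about each station: x² + y² = 50.44²; (x + 56.7)² + (y + 41.1)² = 37.07²; (x − 62.7)² + (y − 13.8)² = 102.23².
Subtracting the ELK equation from the COR and RCM equations removes the quadratic terms:
-113.4 x − 82.2 y = 6074.11
125.4 x + 27.6 y = -3785.05
Solving the 2×2 system: x ≈ -20.0, y ≈ -46.3 km.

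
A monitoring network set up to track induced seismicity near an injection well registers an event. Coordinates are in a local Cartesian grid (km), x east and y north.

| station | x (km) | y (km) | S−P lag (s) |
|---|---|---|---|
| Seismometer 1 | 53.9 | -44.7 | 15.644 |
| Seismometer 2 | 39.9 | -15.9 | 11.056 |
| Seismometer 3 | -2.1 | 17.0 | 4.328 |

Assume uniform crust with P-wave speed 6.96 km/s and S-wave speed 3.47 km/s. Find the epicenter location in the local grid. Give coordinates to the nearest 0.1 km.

Distance from S−P lag: d = Δt · v_P v_S / (v_P − v_S) = Δt · (6.96·3.47)/(6.96−3.47) ≈ 6.9201·Δt.
So d_Seismometer 1 = 108.26, d_Seismometer 2 = 76.51, d_Seismometer 3 = 29.95 km.
Circle about each station: (x − 53.9)² + (y + 44.7)² = 108.26²; (x − 39.9)² + (y + 15.9)² = 76.51²; (x + 2.1)² + (y − 17.0)² = 29.95².
Subtracting the Seismometer 1 equation from the Seismometer 2 and Seismometer 3 equations removes the quadratic terms:
-28.0 x + 57.6 y = 2807.97
-112.0 x + 123.4 y = 6213.34
Solving the 2×2 system: x ≈ -3.8, y ≈ 46.9 km.
Check against Seismometer 1 (with the unrounded x, y): √((x − 53.9)²+(y + 44.7)²) = 108.26 ≈ 108.26 km. ✓

x ≈ -3.8 km, y ≈ 46.9 km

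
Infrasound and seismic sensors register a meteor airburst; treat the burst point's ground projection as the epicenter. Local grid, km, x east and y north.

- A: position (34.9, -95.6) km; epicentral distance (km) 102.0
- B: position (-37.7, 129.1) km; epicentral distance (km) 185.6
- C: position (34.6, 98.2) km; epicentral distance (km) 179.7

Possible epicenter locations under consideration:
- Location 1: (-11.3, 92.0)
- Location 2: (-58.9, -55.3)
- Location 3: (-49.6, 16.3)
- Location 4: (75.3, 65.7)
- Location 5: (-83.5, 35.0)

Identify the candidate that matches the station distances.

For each candidate, compare |candidate − station| to the reported distance:
Location 1: residuals A 91.2, B 140.1, C 133.4 → max 140.1 km
Location 2: residuals A 0.1, B 0.0, C 0.0 → max 0.1 km
Location 3: residuals A 38.2, B 72.2, C 62.2 → max 72.2 km
Location 4: residuals A 64.3, B 56.0, C 127.6 → max 127.6 km
Location 5: residuals A 74.3, B 80.9, C 45.8 → max 80.9 km
Only Location 2 has all residuals ≈ 0.

Location 2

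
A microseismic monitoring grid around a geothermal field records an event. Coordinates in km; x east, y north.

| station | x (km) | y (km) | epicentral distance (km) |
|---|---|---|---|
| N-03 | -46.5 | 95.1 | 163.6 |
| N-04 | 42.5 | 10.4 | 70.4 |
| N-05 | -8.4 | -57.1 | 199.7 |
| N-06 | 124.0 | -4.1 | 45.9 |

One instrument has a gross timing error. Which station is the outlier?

Solve using three stations at a time. Using N-03, N-04, N-06 (subtract circle equations pairwise → linear system) gives (x, y) ≈ (107.0, 38.6).
Distances from that point to each station vs reported:
  N-03: calculated 163.6 vs reported 163.6 → residual 0.0 km
  N-04: calculated 70.4 vs reported 70.4 → residual 0.0 km
  N-05: calculated 149.9 vs reported 199.7 → residual 49.8 km
  N-06: calculated 45.9 vs reported 45.9 → residual 0.0 km
N-03, N-04, N-06 are mutually consistent (residuals ≈ 0); N-05 is off by 49.8 km.

N-05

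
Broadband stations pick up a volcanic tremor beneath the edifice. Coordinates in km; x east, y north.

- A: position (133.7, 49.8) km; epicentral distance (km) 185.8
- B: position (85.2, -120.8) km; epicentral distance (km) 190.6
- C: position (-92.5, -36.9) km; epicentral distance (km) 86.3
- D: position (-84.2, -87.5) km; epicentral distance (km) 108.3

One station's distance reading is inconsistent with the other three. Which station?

Solve using three stations at a time. Using A, B, D (subtract circle equations pairwise → linear system) gives (x, y) ≈ (-48.7, 14.8).
Distances from that point to each station vs reported:
  A: calculated 185.8 vs reported 185.8 → residual 0.0 km
  B: calculated 190.6 vs reported 190.6 → residual 0.0 km
  C: calculated 67.7 vs reported 86.3 → residual 18.6 km
  D: calculated 108.2 vs reported 108.3 → residual 0.1 km
A, B, D are mutually consistent (residuals ≈ 0); C is off by 18.6 km.

C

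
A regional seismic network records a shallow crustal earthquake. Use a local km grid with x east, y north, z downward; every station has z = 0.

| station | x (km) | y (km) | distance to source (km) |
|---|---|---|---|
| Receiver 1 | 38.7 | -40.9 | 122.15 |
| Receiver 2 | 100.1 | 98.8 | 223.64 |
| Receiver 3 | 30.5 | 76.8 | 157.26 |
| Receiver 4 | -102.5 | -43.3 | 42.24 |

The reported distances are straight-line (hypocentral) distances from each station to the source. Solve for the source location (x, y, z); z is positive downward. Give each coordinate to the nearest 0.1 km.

Each station gives a sphere (x−x_i)² + (y−y_i)² + z² = d_i² (stations at z=0).
Subtracting the Receiver 1 sphere from Receiver 2 and Receiver 3: z² cancels, leaving linear equations in x and y:
122.8 x + 279.4 y = -18483.28
-16.4 x + 235.4 y = -6152.10
Solving: x ≈ -78.594, y ≈ -31.610 km (keep extra digits for the depth step; rounded: -78.6, -31.6).
Then from the Receiver 1 sphere: z² = 122.15² − (x − 38.7)² − (y + 40.9)² with x = -78.594, y = -31.610, so z ≈ 32.809 ≈ 32.8 km.
Check against Receiver 4 (with the unrounded solution): distance 42.24 ≈ 42.24 km. ✓

x ≈ -78.6 km, y ≈ -31.6 km, depth ≈ 32.8 km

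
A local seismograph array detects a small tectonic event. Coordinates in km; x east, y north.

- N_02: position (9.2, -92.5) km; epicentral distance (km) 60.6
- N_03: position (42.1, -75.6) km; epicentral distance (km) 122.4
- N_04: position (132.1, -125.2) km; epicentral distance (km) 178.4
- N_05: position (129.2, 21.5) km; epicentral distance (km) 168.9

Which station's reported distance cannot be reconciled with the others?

Solve using three stations at a time. Using N_02, N_04, N_05 (subtract circle equations pairwise → linear system) gives (x, y) ≈ (-26.6, -43.7).
Distances from that point to each station vs reported:
  N_02: calculated 60.5 vs reported 60.6 → residual 0.1 km
  N_03: calculated 75.7 vs reported 122.4 → residual 46.7 km
  N_04: calculated 178.4 vs reported 178.4 → residual 0.0 km
  N_05: calculated 168.9 vs reported 168.9 → residual 0.0 km
N_02, N_04, N_05 are mutually consistent (residuals ≈ 0); N_03 is off by 46.7 km.

N_03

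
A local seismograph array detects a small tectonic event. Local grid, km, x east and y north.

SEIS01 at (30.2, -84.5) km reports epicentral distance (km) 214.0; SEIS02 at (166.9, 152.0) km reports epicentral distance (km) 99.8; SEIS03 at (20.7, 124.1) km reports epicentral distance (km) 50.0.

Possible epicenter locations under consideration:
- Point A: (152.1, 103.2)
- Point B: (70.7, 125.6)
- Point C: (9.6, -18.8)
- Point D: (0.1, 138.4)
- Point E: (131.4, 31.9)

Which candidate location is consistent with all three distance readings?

Point B

For each candidate, compare |candidate − station| to the reported distance:
Point A: residuals SEIS01 9.8, SEIS02 48.8, SEIS03 83.1 → max 83.1 km
Point B: residuals SEIS01 0.0, SEIS02 0.0, SEIS03 0.0 → max 0.0 km
Point C: residuals SEIS01 145.1, SEIS02 132.4, SEIS03 93.3 → max 145.1 km
Point D: residuals SEIS01 10.9, SEIS02 67.6, SEIS03 24.9 → max 67.6 km
Point E: residuals SEIS01 59.8, SEIS02 25.4, SEIS03 94.1 → max 94.1 km
Only Point B has all residuals ≈ 0.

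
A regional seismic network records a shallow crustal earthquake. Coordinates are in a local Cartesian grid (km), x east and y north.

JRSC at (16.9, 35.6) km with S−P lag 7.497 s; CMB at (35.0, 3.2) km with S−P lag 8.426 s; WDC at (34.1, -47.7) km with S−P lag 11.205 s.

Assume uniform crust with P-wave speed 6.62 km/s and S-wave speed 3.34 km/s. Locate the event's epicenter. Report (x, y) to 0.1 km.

Distance from S−P lag: d = Δt · v_P v_S / (v_P − v_S) = Δt · (6.62·3.34)/(6.62−3.34) ≈ 6.7411·Δt.
So d_JRSC = 50.54, d_CMB = 56.80, d_WDC = 75.53 km.
Circle about each station: (x − 16.9)² + (y − 35.6)² = 50.54²; (x − 35.0)² + (y − 3.2)² = 56.80²; (x − 34.1)² + (y + 47.7)² = 75.53².
Subtracting the JRSC equation from the CMB and WDC equations removes the quadratic terms:
36.2 x − 64.8 y = -989.68
34.4 x − 166.6 y = -1265.36
Solving the 2×2 system: x ≈ -21.8, y ≈ 3.1 km.

-21.8 km east, 3.1 km north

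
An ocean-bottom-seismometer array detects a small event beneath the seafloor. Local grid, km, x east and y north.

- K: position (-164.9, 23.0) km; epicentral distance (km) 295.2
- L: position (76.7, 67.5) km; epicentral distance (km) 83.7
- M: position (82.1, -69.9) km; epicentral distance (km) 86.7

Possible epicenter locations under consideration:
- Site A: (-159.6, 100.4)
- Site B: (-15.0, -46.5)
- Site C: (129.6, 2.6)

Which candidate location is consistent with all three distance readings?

Site C

For each candidate, compare |candidate − station| to the reported distance:
Site A: residuals K 217.6, L 154.9, M 209.0 → max 217.6 km
Site B: residuals K 130.0, L 62.6, M 13.2 → max 130.0 km
Site C: residuals K 0.0, L 0.0, M 0.0 → max 0.0 km
Only Site C has all residuals ≈ 0.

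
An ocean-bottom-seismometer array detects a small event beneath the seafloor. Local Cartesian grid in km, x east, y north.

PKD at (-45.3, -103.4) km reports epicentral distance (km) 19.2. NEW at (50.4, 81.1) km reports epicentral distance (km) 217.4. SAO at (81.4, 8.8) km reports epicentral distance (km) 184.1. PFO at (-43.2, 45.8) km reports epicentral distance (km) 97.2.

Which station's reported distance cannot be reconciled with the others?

Solve using three stations at a time. Using PKD, NEW, SAO (subtract circle equations pairwise → linear system) gives (x, y) ≈ (-64.5, -103.4).
Distances from that point to each station vs reported:
  PKD: calculated 19.2 vs reported 19.2 → residual 0.0 km
  NEW: calculated 217.4 vs reported 217.4 → residual 0.0 km
  SAO: calculated 184.1 vs reported 184.1 → residual 0.0 km
  PFO: calculated 150.8 vs reported 97.2 → residual 53.6 km
PKD, NEW, SAO are mutually consistent (residuals ≈ 0); PFO is off by 53.6 km.

PFO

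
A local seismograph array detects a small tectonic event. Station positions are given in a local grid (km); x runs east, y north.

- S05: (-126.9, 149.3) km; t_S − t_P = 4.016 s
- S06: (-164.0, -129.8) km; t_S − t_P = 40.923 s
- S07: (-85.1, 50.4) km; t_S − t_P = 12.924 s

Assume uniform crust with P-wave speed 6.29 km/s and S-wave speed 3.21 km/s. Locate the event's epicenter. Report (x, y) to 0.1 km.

Distance from S−P lag: d = Δt · v_P v_S / (v_P − v_S) = Δt · (6.29·3.21)/(6.29−3.21) ≈ 6.5555·Δt.
So d_S05 = 26.33, d_S06 = 268.27, d_S07 = 84.72 km.
Circle about each station: (x + 126.9)² + (y − 149.3)² = 26.33²; (x + 164.0)² + (y + 129.8)² = 268.27²; (x + 85.1)² + (y − 50.4)² = 84.72².
Subtracting the S05 equation from the S06 and S07 equations removes the quadratic terms:
-74.2 x − 558.2 y = -65925.58
83.6 x − 197.8 y = -35096.14
Solving the 2×2 system: x ≈ -106.8, y ≈ 132.3 km.
Check against S05 (with the unrounded x, y): √((x + 126.9)²+(y − 149.3)²) = 26.34 ≈ 26.33 km. ✓

-106.8 km east, 132.3 km north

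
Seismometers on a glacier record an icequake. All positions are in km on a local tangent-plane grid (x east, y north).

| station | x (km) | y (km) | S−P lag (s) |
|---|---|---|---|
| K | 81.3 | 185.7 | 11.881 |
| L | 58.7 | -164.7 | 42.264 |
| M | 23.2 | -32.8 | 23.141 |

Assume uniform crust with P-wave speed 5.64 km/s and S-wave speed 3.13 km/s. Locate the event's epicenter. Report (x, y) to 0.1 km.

Distance from S−P lag: d = Δt · v_P v_S / (v_P − v_S) = Δt · (5.64·3.13)/(5.64−3.13) ≈ 7.0331·Δt.
So d_K = 83.56, d_L = 297.25, d_M = 162.75 km.
Circle about each station: (x − 81.3)² + (y − 185.7)² = 83.56²; (x − 58.7)² + (y + 164.7)² = 297.25²; (x − 23.2)² + (y + 32.8)² = 162.75².
Subtracting the K equation from the L and M equations removes the quadratic terms:
-45.2 x − 700.8 y = -91897.69
-116.2 x − 437.0 y = -58985.39
Solving the 2×2 system: x ≈ 19.1, y ≈ 129.9 km.

x ≈ 19.1 km, y ≈ 129.9 km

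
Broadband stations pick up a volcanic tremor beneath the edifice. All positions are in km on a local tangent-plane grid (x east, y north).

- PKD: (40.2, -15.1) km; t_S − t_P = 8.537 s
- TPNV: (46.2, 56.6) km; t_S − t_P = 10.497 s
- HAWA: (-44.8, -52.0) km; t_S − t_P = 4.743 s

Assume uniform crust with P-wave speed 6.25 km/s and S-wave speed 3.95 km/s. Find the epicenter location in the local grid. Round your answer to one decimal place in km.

(-50.4, -1.4)

Distance from S−P lag: d = Δt · v_P v_S / (v_P − v_S) = Δt · (6.25·3.95)/(6.25−3.95) ≈ 10.7337·Δt.
So d_PKD = 91.63, d_TPNV = 112.67, d_HAWA = 50.91 km.
Circle about each station: (x − 40.2)² + (y + 15.1)² = 91.63²; (x − 46.2)² + (y − 56.6)² = 112.67²; (x + 44.8)² + (y + 52.0)² = 50.91².
Subtracting the PKD equation from the TPNV and HAWA equations removes the quadratic terms:
12.0 x + 143.4 y = -804.52
-170.0 x − 73.8 y = 8671.22
Solving the 2×2 system: x ≈ -50.4, y ≈ -1.4 km.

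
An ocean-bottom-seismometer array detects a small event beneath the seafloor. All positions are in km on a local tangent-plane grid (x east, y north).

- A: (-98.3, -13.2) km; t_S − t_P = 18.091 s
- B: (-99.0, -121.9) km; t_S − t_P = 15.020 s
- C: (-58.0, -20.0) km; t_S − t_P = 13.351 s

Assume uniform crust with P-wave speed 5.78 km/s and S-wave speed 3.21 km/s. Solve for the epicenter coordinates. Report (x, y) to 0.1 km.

x ≈ 5.4 km, y ≈ -92.6 km

Distance from S−P lag: d = Δt · v_P v_S / (v_P − v_S) = Δt · (5.78·3.21)/(5.78−3.21) ≈ 7.2194·Δt.
So d_A = 130.61, d_B = 108.44, d_C = 96.39 km.
Circle about each station: (x + 98.3)² + (y + 13.2)² = 130.61²; (x + 99.0)² + (y + 121.9)² = 108.44²; (x + 58.0)² + (y + 20.0)² = 96.39².
Subtracting the A equation from the B and C equations removes the quadratic terms:
-1.4 x − 217.4 y = 20123.22
80.6 x − 13.6 y = 1694.81
Solving the 2×2 system: x ≈ 5.4, y ≈ -92.6 km.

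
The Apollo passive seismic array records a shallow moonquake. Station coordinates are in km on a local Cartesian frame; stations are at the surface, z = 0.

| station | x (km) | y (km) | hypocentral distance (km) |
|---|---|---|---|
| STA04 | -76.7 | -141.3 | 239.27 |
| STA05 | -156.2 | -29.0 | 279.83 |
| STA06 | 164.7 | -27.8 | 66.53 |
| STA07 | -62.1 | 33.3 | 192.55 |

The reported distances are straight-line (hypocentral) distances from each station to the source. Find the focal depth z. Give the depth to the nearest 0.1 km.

46.0 km

Each station gives a sphere (x−x_i)² + (y−y_i)² + z² = d_i² (stations at z=0).
Subtracting the STA04 sphere from STA05 and STA06: z² cancels, leaving linear equations in x and y:
-159.0 x + 224.6 y = -21663.84
482.8 x + 227.0 y = 54874.24
Solving: x ≈ 119.300, y ≈ -12.000 km (keep extra digits for the depth step; rounded: 119.3, -12.0).
Then from the STA04 sphere: z² = 239.27² − (x + 76.7)² − (y + 141.3)² with x = 119.300, y = -12.000, so z ≈ 45.996 ≈ 46.0 km.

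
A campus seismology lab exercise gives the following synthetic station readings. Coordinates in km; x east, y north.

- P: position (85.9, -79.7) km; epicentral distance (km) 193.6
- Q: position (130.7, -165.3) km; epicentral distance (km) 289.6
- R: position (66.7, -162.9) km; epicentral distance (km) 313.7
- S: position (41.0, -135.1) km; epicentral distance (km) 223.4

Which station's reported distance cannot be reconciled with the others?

Solve using three stations at a time. Using P, Q, S (subtract circle equations pairwise → linear system) gives (x, y) ≈ (-26.7, 77.8).
Distances from that point to each station vs reported:
  P: calculated 193.6 vs reported 193.6 → residual 0.0 km
  Q: calculated 289.6 vs reported 289.6 → residual 0.0 km
  R: calculated 258.2 vs reported 313.7 → residual 55.5 km
  S: calculated 223.4 vs reported 223.4 → residual 0.0 km
P, Q, S are mutually consistent (residuals ≈ 0); R is off by 55.5 km.

R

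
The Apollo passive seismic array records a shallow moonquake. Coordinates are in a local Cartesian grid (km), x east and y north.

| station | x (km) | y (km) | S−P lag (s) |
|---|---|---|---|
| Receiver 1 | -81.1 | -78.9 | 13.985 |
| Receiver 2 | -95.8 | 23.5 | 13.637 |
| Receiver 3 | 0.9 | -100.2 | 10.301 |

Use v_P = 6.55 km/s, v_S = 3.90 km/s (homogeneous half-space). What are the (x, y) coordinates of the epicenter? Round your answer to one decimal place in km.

x ≈ 32.3 km, y ≈ -6.0 km

Distance from S−P lag: d = Δt · v_P v_S / (v_P − v_S) = Δt · (6.55·3.90)/(6.55−3.90) ≈ 9.6396·Δt.
So d_Receiver 1 = 134.81, d_Receiver 2 = 131.46, d_Receiver 3 = 99.30 km.
Circle about each station: (x + 81.1)² + (y + 78.9)² = 134.81²; (x + 95.8)² + (y − 23.5)² = 131.46²; (x − 0.9)² + (y + 100.2)² = 99.30².
Subtracting pairs of circle equations eliminates x²+y² and gives linear equations (the radical axes):
-29.4 x + 204.8 y = -2180.53
164.0 x − 42.6 y = 5551.68
Solving the 2×2 system: x ≈ 32.3, y ≈ -6.0 km.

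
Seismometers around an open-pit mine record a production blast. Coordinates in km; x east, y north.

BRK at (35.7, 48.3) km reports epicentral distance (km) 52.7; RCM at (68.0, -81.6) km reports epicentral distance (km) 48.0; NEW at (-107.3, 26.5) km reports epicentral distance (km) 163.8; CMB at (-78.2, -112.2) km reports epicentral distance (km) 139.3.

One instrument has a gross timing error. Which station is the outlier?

BRK

Solve using three stations at a time. Using RCM, NEW, CMB (subtract circle equations pairwise → linear system) gives (x, y) ≈ (41.8, -41.4).
Distances from that point to each station vs reported:
  BRK: calculated 89.9 vs reported 52.7 → residual 37.2 km
  RCM: calculated 48.0 vs reported 48.0 → residual 0.0 km
  NEW: calculated 163.8 vs reported 163.8 → residual 0.0 km
  CMB: calculated 139.3 vs reported 139.3 → residual 0.0 km
RCM, NEW, CMB are mutually consistent (residuals ≈ 0); BRK is off by 37.2 km.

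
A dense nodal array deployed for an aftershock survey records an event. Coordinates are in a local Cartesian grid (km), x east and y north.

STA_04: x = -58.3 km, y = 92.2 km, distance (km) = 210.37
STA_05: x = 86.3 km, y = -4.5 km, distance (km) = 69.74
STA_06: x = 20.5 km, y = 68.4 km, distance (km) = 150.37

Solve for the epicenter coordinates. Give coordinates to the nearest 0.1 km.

Circle about each station: (x + 58.3)² + (y − 92.2)² = 210.37²; (x − 86.3)² + (y + 4.5)² = 69.74²; (x − 20.5)² + (y − 68.4)² = 150.37².
Subtracting the STA_04 equation from the STA_05 and STA_06 equations removes the quadratic terms:
289.2 x − 193.4 y = 34960.08
157.6 x − 47.6 y = 14843.48
Solving the 2×2 system: x ≈ 72.2, y ≈ -72.8 km.
Check against STA_04 (with the unrounded x, y): √((x + 58.3)²+(y − 92.2)²) = 210.37 ≈ 210.37 km. ✓

(72.2, -72.8)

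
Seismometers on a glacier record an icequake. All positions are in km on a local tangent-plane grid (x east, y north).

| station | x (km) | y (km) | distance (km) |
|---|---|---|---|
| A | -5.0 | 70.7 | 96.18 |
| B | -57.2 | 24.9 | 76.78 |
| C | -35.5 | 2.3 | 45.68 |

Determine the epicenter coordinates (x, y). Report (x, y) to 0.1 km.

Circle about each station: (x + 5.0)² + (y − 70.7)² = 96.18²; (x + 57.2)² + (y − 24.9)² = 76.78²; (x + 35.5)² + (y − 2.3)² = 45.68².
Subtracting the A equation from the B and C equations removes the quadratic terms:
-104.4 x − 91.6 y = 2223.78
-61.0 x − 136.8 y = 3405.98
Solving the 2×2 system: x ≈ 0.9, y ≈ -25.3 km.

(0.9, -25.3)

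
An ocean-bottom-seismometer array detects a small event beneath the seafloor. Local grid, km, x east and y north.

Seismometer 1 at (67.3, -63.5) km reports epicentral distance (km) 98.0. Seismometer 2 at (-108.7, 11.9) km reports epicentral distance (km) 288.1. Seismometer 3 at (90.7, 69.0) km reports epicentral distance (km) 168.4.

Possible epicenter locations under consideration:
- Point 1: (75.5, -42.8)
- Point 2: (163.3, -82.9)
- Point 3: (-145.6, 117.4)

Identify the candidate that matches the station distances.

For each candidate, compare |candidate − station| to the reported distance:
Point 1: residuals Seismometer 1 75.7, Seismometer 2 95.9, Seismometer 3 55.6 → max 95.9 km
Point 2: residuals Seismometer 1 0.1, Seismometer 2 0.1, Seismometer 3 0.0 → max 0.1 km
Point 3: residuals Seismometer 1 181.4, Seismometer 2 176.3, Seismometer 3 72.8 → max 181.4 km
Only Point 2 has all residuals ≈ 0.

Point 2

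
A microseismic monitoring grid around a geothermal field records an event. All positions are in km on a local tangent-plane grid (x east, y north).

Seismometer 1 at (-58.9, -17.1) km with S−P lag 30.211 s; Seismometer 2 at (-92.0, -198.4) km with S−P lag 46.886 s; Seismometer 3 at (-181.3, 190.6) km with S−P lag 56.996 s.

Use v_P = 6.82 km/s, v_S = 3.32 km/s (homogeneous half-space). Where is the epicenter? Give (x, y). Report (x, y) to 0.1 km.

135.6 km east, 2.1 km north

Distance from S−P lag: d = Δt · v_P v_S / (v_P − v_S) = Δt · (6.82·3.32)/(6.82−3.32) ≈ 6.4693·Δt.
So d_Seismometer 1 = 195.44, d_Seismometer 2 = 303.32, d_Seismometer 3 = 368.72 km.
Circle about each station: (x + 58.9)² + (y + 17.1)² = 195.44²; (x + 92.0)² + (y + 198.4)² = 303.32²; (x + 181.3)² + (y − 190.6)² = 368.72².
Subtracting the Seismometer 1 equation from the Seismometer 2 and Seismometer 3 equations removes the quadratic terms:
-66.2 x − 362.6 y = -9741.29
-244.8 x + 415.4 y = -32321.21
Solving the 2×2 system: x ≈ 135.6, y ≈ 2.1 km.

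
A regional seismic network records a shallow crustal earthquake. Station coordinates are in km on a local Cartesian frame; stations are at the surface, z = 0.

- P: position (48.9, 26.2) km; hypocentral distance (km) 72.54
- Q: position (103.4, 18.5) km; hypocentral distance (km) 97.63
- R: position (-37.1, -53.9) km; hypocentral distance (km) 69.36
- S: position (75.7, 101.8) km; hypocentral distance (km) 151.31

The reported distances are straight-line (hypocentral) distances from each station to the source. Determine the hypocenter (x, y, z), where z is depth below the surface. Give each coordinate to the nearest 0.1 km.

Each station gives a sphere (x−x_i)² + (y−y_i)² + z² = d_i² (stations at z=0).
Subtracting the P sphere from Q and R: z² cancels, leaving linear equations in x and y:
109.0 x − 15.4 y = 3686.59
-172.0 x − 160.2 y = 1655.21
Solving: x ≈ 28.100, y ≈ -40.502 km (keep extra digits for the depth step; rounded: 28.1, -40.5).
Then from the P sphere: z² = 72.54² − (x − 48.9)² − (y − 26.2)² with x = 28.100, y = -40.502, so z ≈ 19.500 ≈ 19.5 km.

x ≈ 28.1 km, y ≈ -40.5 km, depth ≈ 19.5 km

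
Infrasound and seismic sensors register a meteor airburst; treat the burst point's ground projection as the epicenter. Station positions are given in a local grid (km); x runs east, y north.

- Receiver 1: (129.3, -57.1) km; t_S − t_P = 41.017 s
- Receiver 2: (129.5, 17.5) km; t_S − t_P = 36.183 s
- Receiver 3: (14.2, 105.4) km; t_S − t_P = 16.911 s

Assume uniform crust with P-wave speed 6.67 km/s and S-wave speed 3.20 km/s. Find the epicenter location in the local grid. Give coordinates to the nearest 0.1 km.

Distance from S−P lag: d = Δt · v_P v_S / (v_P − v_S) = Δt · (6.67·3.20)/(6.67−3.20) ≈ 6.1510·Δt.
So d_Receiver 1 = 252.30, d_Receiver 2 = 222.56, d_Receiver 3 = 104.02 km.
Circle about each station: (x − 129.3)² + (y + 57.1)² = 252.30²; (x − 129.5)² + (y − 17.5)² = 222.56²; (x − 14.2)² + (y − 105.4)² = 104.02².
Subtracting pairs of circle equations eliminates x²+y² and gives linear equations (the radical axes):
0.4 x + 149.2 y = 11219.94
-230.2 x + 325.0 y = 44167.03
Solving the 2×2 system: x ≈ -85.4, y ≈ 75.4 km.

x ≈ -85.4 km, y ≈ 75.4 km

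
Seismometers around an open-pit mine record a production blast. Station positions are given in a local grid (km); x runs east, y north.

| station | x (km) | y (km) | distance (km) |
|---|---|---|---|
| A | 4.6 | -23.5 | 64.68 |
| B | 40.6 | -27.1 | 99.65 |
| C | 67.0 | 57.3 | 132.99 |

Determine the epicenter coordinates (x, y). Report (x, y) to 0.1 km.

Circle about each station: (x − 4.6)² + (y + 23.5)² = 64.68²; (x − 40.6)² + (y + 27.1)² = 99.65²; (x − 67.0)² + (y − 57.3)² = 132.99².
Subtracting the A equation from the B and C equations removes the quadratic terms:
72.0 x − 7.2 y = -3937.26
124.8 x + 161.6 y = -6303.96
Solving the 2×2 system: x ≈ -54.4, y ≈ 3.0 km.
Check against A (with the unrounded x, y): √((x − 4.6)²+(y + 23.5)²) = 64.66 ≈ 64.68 km. ✓

(-54.4, 3.0)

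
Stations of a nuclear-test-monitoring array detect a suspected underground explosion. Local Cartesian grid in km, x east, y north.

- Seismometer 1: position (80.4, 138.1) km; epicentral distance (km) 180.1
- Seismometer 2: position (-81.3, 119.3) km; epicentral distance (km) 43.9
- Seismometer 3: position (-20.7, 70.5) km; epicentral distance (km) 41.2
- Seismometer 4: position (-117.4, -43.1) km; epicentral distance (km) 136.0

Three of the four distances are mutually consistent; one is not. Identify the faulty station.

Solve using three stations at a time. Using Seismometer 2, Seismometer 3, Seismometer 4 (subtract circle equations pairwise → linear system) gives (x, y) ≈ (-60.7, 80.5).
Distances from that point to each station vs reported:
  Seismometer 1: calculated 152.4 vs reported 180.1 → residual 27.7 km
  Seismometer 2: calculated 43.9 vs reported 43.9 → residual 0.0 km
  Seismometer 3: calculated 41.2 vs reported 41.2 → residual 0.0 km
  Seismometer 4: calculated 136.0 vs reported 136.0 → residual 0.0 km
Seismometer 2, Seismometer 3, Seismometer 4 are mutually consistent (residuals ≈ 0); Seismometer 1 is off by 27.7 km.

Seismometer 1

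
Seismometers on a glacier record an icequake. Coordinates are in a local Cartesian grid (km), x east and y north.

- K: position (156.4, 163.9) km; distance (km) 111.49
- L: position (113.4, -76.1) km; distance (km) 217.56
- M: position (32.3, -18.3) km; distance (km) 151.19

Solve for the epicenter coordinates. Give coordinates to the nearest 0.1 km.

Circle about each station: (x − 156.4)² + (y − 163.9)² = 111.49²; (x − 113.4)² + (y + 76.1)² = 217.56²; (x − 32.3)² + (y + 18.3)² = 151.19².
Subtracting pairs of circle equations eliminates x²+y² and gives linear equations (the radical axes):
-86.0 x − 480.0 y = -67575.73
-248.2 x − 364.4 y = -60374.39
Solving the 2×2 system: x ≈ 49.6, y ≈ 131.9 km.

(49.6, 131.9)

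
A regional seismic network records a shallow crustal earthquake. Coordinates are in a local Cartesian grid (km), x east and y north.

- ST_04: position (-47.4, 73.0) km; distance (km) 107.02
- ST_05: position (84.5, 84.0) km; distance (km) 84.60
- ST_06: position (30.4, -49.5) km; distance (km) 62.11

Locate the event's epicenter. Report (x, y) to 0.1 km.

Circle about each station: (x + 47.4)² + (y − 73.0)² = 107.02²; (x − 84.5)² + (y − 84.0)² = 84.60²; (x − 30.4)² + (y + 49.5)² = 62.11².
Subtracting the ST_04 equation from the ST_05 and ST_06 equations removes the quadratic terms:
263.8 x + 22.0 y = 10916.61
155.6 x − 245.0 y = 3394.28
Solving the 2×2 system: x ≈ 40.4, y ≈ 11.8 km.
Check against ST_04 (with the unrounded x, y): √((x + 47.4)²+(y − 73.0)²) = 107.02 ≈ 107.02 km. ✓

40.4 km east, 11.8 km north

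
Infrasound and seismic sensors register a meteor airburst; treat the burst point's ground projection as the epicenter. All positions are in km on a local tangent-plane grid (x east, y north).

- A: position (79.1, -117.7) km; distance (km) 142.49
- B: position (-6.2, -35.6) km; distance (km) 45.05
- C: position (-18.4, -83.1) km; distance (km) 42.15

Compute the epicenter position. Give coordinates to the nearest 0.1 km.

Circle about each station: (x − 79.1)² + (y + 117.7)² = 142.49²; (x + 6.2)² + (y + 35.6)² = 45.05²; (x + 18.4)² + (y + 83.1)² = 42.15².
Subtracting pairs of circle equations eliminates x²+y² and gives linear equations (the radical axes):
-170.6 x + 164.2 y = -530.40
-195.0 x + 69.2 y = 5660.85
Solving the 2×2 system: x ≈ -47.8, y ≈ -52.9 km.
Check against A (with the unrounded x, y): √((x − 79.1)²+(y + 117.7)²) = 142.49 ≈ 142.49 km. ✓

-47.8 km east, -52.9 km north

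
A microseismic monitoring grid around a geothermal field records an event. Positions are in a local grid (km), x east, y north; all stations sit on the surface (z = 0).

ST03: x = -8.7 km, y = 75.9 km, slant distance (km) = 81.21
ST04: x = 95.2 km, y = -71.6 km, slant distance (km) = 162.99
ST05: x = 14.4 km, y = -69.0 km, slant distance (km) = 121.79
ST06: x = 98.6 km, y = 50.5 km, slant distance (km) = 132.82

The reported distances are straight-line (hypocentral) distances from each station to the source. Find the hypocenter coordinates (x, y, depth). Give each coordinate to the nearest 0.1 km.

Each station gives a sphere (x−x_i)² + (y−y_i)² + z² = d_i² (stations at z=0).
Subtracting the ST03 sphere from ST04 and ST05: z² cancels, leaving linear equations in x and y:
207.8 x − 295.0 y = -11617.58
46.2 x − 289.8 y = -9105.88
Solving: x ≈ -14.607, y ≈ 29.093 km (keep extra digits for the depth step; rounded: -14.6, 29.1).
Then from the ST03 sphere: z² = 81.21² − (x + 8.7)² − (y − 75.9)² with x = -14.607, y = 29.093, so z ≈ 66.101 ≈ 66.1 km.
Check against ST06 (with the unrounded solution): distance 132.83 ≈ 132.82 km. ✓

(-14.6, 29.1, 66.1)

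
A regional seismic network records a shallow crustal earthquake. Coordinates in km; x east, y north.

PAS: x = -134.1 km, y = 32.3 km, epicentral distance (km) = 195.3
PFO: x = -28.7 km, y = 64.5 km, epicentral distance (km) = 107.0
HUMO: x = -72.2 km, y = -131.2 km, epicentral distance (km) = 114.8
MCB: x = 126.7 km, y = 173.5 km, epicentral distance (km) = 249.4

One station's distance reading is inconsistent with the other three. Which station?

PAS

Solve using three stations at a time. Using PFO, HUMO, MCB (subtract circle equations pairwise → linear system) gives (x, y) ≈ (-3.2, -39.4).
Distances from that point to each station vs reported:
  PAS: calculated 149.3 vs reported 195.3 → residual 46.0 km
  PFO: calculated 107.0 vs reported 107.0 → residual 0.0 km
  HUMO: calculated 114.8 vs reported 114.8 → residual 0.0 km
  MCB: calculated 249.4 vs reported 249.4 → residual 0.0 km
PFO, HUMO, MCB are mutually consistent (residuals ≈ 0); PAS is off by 46.0 km.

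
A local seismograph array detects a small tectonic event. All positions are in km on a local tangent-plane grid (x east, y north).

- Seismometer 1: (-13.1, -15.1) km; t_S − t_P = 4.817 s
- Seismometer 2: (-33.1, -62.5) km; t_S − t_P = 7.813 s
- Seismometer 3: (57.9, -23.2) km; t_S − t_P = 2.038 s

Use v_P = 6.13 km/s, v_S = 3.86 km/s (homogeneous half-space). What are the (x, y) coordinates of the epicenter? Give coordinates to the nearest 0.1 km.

(36.8, -20.7)

Distance from S−P lag: d = Δt · v_P v_S / (v_P − v_S) = Δt · (6.13·3.86)/(6.13−3.86) ≈ 10.4237·Δt.
So d_Seismometer 1 = 50.21, d_Seismometer 2 = 81.44, d_Seismometer 3 = 21.24 km.
Circle about each station: (x + 13.1)² + (y + 15.1)² = 50.21²; (x + 33.1)² + (y + 62.5)² = 81.44²; (x − 57.9)² + (y + 23.2)² = 21.24².
Subtracting pairs of circle equations eliminates x²+y² and gives linear equations (the radical axes):
-40.0 x − 94.8 y = 490.81
142.0 x − 16.2 y = 5560.94
Solving the 2×2 system: x ≈ 36.8, y ≈ -20.7 km.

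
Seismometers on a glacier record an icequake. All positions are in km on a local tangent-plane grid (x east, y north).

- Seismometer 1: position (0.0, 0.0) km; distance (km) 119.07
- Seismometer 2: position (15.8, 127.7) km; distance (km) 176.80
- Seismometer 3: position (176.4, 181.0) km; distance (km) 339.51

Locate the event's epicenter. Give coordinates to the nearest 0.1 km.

Circle about each station: x² + y² = 119.07²; (x − 15.8)² + (y − 127.7)² = 176.80²; (x − 176.4)² + (y − 181.0)² = 339.51².
Subtracting the Seismometer 1 equation from the Seismometer 2 and Seismometer 3 equations removes the quadratic terms:
31.6 x + 255.4 y = -523.65
352.8 x + 362.0 y = -37211.42
Solving the 2×2 system: x ≈ -118.4, y ≈ 12.6 km.

(-118.4, 12.6)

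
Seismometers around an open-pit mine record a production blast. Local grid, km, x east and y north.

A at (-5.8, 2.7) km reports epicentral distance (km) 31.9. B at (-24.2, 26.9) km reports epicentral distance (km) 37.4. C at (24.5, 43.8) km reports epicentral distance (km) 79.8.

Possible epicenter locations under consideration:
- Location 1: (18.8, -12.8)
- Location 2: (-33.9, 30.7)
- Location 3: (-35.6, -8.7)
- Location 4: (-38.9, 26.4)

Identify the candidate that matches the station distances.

For each candidate, compare |candidate − station| to the reported distance:
Location 1: residuals A 2.8, B 21.1, C 22.9 → max 22.9 km
Location 2: residuals A 7.8, B 27.0, C 19.9 → max 27.0 km
Location 3: residuals A 0.0, B 0.0, C 0.0 → max 0.0 km
Location 4: residuals A 8.8, B 22.7, C 14.1 → max 22.7 km
Only Location 3 has all residuals ≈ 0.

Location 3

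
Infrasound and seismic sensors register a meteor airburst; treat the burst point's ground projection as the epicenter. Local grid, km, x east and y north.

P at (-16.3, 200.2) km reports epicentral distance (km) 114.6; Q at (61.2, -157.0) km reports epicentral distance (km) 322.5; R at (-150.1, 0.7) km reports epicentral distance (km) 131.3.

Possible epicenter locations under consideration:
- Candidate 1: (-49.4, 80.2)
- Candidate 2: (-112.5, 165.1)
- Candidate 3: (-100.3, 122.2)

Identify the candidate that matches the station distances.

Candidate 3

For each candidate, compare |candidate − station| to the reported distance:
Candidate 1: residuals P 9.9, Q 60.8, R 3.0 → max 60.8 km
Candidate 2: residuals P 12.2, Q 43.5, R 37.3 → max 43.5 km
Candidate 3: residuals P 0.0, Q 0.0, R 0.0 → max 0.0 km
Only Candidate 3 has all residuals ≈ 0.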